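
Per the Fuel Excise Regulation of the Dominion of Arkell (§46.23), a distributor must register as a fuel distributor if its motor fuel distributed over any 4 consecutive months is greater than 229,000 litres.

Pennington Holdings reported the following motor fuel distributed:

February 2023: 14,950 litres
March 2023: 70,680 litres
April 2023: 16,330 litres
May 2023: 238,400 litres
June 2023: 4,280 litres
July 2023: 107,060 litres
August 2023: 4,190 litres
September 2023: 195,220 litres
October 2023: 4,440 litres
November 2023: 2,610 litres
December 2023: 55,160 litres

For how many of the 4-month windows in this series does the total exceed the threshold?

February 2023–May 2023: 14,950 litres + 70,680 litres + 16,330 litres + 238,400 litres = 340,360 litres (over)
March 2023–June 2023: 70,680 litres + 16,330 litres + 238,400 litres + 4,280 litres = 329,690 litres (over)
April 2023–July 2023: 16,330 litres + 238,400 litres + 4,280 litres + 107,060 litres = 366,070 litres (over)
May 2023–August 2023: 238,400 litres + 4,280 litres + 107,060 litres + 4,190 litres = 353,930 litres (over)
June 2023–September 2023: 4,280 litres + 107,060 litres + 4,190 litres + 195,220 litres = 310,750 litres (over)
July 2023–October 2023: 107,060 litres + 4,190 litres + 195,220 litres + 4,440 litres = 310,910 litres (over)
August 2023–November 2023: 4,190 litres + 195,220 litres + 4,440 litres + 2,610 litres = 206,460 litres (under)
September 2023–December 2023: 195,220 litres + 4,440 litres + 2,610 litres + 55,160 litres = 257,430 litres (over)
7 windows exceed the threshold.

7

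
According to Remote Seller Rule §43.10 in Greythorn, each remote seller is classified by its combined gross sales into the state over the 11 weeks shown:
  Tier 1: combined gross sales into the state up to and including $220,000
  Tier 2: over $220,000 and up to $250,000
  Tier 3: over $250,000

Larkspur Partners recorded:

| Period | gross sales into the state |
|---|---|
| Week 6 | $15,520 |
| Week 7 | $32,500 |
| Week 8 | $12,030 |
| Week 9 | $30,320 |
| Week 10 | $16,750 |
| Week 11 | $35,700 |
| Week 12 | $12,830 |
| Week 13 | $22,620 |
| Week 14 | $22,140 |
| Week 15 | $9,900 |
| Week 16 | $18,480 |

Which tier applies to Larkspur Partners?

Combined gross sales into the state: $15,520 + $32,500 + $12,030 + $30,320 + $16,750 + $35,700 + $12,830 + $22,620 + $22,140 + $9,900 + $18,480 = $228,790.
$220,000 < $228,790 ≤ $250,000, so Tier 2 applies.

Tier 2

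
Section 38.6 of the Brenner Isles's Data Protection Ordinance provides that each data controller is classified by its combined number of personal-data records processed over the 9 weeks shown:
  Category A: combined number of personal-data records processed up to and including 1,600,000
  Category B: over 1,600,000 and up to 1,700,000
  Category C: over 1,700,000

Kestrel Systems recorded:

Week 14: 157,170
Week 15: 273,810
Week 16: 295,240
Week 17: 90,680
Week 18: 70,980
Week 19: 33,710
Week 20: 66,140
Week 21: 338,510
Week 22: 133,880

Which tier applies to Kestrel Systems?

Combined number of personal-data records processed: 157,170 + 273,810 + 295,240 + 90,680 + 70,980 + 33,710 + 66,140 + 338,510 + 133,880 = 1,460,120.
1,460,120 ≤ 1,600,000, so Category A applies.

Category A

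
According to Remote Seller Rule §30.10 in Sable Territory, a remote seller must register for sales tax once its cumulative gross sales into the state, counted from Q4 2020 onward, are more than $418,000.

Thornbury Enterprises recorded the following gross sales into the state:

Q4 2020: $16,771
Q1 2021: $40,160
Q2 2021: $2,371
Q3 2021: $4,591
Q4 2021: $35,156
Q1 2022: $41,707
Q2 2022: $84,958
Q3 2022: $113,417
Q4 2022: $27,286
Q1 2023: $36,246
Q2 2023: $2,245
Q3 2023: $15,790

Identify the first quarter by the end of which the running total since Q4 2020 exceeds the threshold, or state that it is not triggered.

Q3 2023

Through Q4 2020: $16,771
Through Q1 2021: $56,931
Through Q2 2021: $59,302
Through Q3 2021: $63,893
Through Q4 2021: $99,049
Through Q1 2022: $140,756
Through Q2 2022: $225,714
Through Q3 2022: $339,131
Through Q4 2022: $366,417
Through Q1 2023: $402,663
Through Q2 2023: $404,908
Through Q3 2023: $420,698 ← exceeds threshold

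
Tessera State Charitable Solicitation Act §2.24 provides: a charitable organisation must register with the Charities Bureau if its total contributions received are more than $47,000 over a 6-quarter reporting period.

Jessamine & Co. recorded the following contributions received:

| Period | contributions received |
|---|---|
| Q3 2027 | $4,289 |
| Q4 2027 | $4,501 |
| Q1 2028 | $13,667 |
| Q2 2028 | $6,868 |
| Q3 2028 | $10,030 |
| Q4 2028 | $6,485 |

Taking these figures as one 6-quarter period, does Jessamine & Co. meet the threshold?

Total contributions received: $4,289 + $4,501 + $13,667 + $6,868 + $10,030 + $6,485 = $45,840.
$45,840 ≤ $47,000, so the threshold is not exceeded.

No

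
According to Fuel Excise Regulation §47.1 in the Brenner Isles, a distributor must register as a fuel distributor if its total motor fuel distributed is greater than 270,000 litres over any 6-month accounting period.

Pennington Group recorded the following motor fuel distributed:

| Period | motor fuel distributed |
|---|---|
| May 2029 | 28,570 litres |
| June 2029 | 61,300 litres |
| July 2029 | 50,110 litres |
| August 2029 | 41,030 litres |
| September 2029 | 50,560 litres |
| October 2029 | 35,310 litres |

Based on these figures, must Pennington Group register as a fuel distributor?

No

Total motor fuel distributed: 28,570 litres + 61,300 litres + 50,110 litres + 41,030 litres + 50,560 litres + 35,310 litres = 266,880 litres.
266,880 litres ≤ 270,000 litres, so the threshold is not exceeded.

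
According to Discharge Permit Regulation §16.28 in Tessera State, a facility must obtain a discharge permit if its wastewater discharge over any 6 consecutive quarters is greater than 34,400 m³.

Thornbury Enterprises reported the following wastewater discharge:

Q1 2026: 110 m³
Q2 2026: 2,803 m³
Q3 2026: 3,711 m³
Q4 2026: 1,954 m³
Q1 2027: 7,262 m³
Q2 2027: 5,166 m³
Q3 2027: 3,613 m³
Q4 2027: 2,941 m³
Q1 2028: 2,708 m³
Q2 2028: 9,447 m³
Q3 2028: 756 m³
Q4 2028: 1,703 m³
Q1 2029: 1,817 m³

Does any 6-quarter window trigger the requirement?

Q1 2026–Q2 2027: 110 m³ + 2,803 m³ + 3,711 m³ + 1,954 m³ + 7,262 m³ + 5,166 m³ = 21,006 m³ (under)
Q2 2026–Q3 2027: 2,803 m³ + 3,711 m³ + 1,954 m³ + 7,262 m³ + 5,166 m³ + 3,613 m³ = 24,509 m³ (under)
Q3 2026–Q4 2027: 3,711 m³ + 1,954 m³ + 7,262 m³ + 5,166 m³ + 3,613 m³ + 2,941 m³ = 24,647 m³ (under)
Q4 2026–Q1 2028: 1,954 m³ + 7,262 m³ + 5,166 m³ + 3,613 m³ + 2,941 m³ + 2,708 m³ = 23,644 m³ (under)
Q1 2027–Q2 2028: 7,262 m³ + 5,166 m³ + 3,613 m³ + 2,941 m³ + 2,708 m³ + 9,447 m³ = 31,137 m³ (under)
Q2 2027–Q3 2028: 5,166 m³ + 3,613 m³ + 2,941 m³ + 2,708 m³ + 9,447 m³ + 756 m³ = 24,631 m³ (under)
Q3 2027–Q4 2028: 3,613 m³ + 2,941 m³ + 2,708 m³ + 9,447 m³ + 756 m³ + 1,703 m³ = 21,168 m³ (under)
Q4 2027–Q1 2029: 2,941 m³ + 2,708 m³ + 9,447 m³ + 756 m³ + 1,703 m³ + 1,817 m³ = 19,372 m³ (under)
No window exceeds 34,400 m³.

No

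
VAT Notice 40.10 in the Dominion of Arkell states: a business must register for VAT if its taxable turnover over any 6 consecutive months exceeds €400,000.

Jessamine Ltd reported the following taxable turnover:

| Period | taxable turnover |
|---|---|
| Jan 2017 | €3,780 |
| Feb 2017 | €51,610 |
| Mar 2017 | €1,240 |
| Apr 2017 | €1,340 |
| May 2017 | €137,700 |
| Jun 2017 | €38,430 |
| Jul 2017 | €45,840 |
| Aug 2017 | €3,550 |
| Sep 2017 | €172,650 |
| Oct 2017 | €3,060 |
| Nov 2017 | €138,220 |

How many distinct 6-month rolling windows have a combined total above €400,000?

2

Jan 2017–Jun 2017: €3,780 + €51,610 + €1,240 + €1,340 + €137,700 + €38,430 = €234,100 (under)
Feb 2017–Jul 2017: €51,610 + €1,240 + €1,340 + €137,700 + €38,430 + €45,840 = €276,160 (under)
Mar 2017–Aug 2017: €1,240 + €1,340 + €137,700 + €38,430 + €45,840 + €3,550 = €228,100 (under)
Apr 2017–Sep 2017: €1,340 + €137,700 + €38,430 + €45,840 + €3,550 + €172,650 = €399,510 (under)
May 2017–Oct 2017: €137,700 + €38,430 + €45,840 + €3,550 + €172,650 + €3,060 = €401,230 (over)
Jun 2017–Nov 2017: €38,430 + €45,840 + €3,550 + €172,650 + €3,060 + €138,220 = €401,750 (over)
2 windows exceed the threshold.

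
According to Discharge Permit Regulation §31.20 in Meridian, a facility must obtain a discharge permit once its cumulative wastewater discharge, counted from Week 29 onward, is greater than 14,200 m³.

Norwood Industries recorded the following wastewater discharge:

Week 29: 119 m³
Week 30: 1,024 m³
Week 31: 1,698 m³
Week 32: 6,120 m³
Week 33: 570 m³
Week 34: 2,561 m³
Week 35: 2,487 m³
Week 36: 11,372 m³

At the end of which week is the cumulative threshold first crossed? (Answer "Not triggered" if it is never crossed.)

Through Week 29: 119 m³
Through Week 30: 1,143 m³
Through Week 31: 2,841 m³
Through Week 32: 8,961 m³
Through Week 33: 9,531 m³
Through Week 34: 12,092 m³
Through Week 35: 14,579 m³ ← exceeds threshold

Week 35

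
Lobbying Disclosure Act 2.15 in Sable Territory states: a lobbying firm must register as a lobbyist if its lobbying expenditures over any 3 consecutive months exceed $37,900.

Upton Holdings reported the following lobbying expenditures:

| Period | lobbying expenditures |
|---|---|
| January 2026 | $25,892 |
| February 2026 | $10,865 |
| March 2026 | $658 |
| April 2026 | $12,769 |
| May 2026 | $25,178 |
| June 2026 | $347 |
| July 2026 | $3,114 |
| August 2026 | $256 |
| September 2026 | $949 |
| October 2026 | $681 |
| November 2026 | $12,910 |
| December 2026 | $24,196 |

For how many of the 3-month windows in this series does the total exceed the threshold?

January 2026–March 2026: $25,892 + $10,865 + $658 = $37,415 (under)
February 2026–April 2026: $10,865 + $658 + $12,769 = $24,292 (under)
March 2026–May 2026: $658 + $12,769 + $25,178 = $38,605 (over)
April 2026–June 2026: $12,769 + $25,178 + $347 = $38,294 (over)
May 2026–July 2026: $25,178 + $347 + $3,114 = $28,639 (under)
June 2026–August 2026: $347 + $3,114 + $256 = $3,717 (under)
July 2026–September 2026: $3,114 + $256 + $949 = $4,319 (under)
August 2026–October 2026: $256 + $949 + $681 = $1,886 (under)
September 2026–November 2026: $949 + $681 + $12,910 = $14,540 (under)
October 2026–December 2026: $681 + $12,910 + $24,196 = $37,787 (under)
2 windows exceed the threshold.

2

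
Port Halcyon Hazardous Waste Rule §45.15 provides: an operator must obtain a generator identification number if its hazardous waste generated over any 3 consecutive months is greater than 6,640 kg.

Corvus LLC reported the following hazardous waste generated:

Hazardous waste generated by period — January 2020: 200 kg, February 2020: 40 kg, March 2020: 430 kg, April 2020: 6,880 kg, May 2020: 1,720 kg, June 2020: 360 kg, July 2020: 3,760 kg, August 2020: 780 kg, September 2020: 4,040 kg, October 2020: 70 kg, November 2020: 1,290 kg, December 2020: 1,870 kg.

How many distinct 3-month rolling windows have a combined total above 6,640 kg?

4

January 2020–March 2020: 200 kg + 40 kg + 430 kg = 670 kg (under)
February 2020–April 2020: 40 kg + 430 kg + 6,880 kg = 7,350 kg (over)
March 2020–May 2020: 430 kg + 6,880 kg + 1,720 kg = 9,030 kg (over)
April 2020–June 2020: 6,880 kg + 1,720 kg + 360 kg = 8,960 kg (over)
May 2020–July 2020: 1,720 kg + 360 kg + 3,760 kg = 5,840 kg (under)
June 2020–August 2020: 360 kg + 3,760 kg + 780 kg = 4,900 kg (under)
July 2020–September 2020: 3,760 kg + 780 kg + 4,040 kg = 8,580 kg (over)
August 2020–October 2020: 780 kg + 4,040 kg + 70 kg = 4,890 kg (under)
September 2020–November 2020: 4,040 kg + 70 kg + 1,290 kg = 5,400 kg (under)
October 2020–December 2020: 70 kg + 1,290 kg + 1,870 kg = 3,230 kg (under)
4 windows exceed the threshold.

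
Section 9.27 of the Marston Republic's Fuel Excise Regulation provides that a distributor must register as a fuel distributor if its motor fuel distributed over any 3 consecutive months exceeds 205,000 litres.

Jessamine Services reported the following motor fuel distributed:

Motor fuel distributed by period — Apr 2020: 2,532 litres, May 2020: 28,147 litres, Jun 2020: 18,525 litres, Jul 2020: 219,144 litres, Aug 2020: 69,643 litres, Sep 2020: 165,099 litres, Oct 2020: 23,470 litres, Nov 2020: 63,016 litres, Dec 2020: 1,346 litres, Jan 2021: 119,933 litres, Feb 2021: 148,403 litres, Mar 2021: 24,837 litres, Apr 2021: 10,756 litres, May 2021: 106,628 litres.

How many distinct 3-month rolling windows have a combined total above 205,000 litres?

7

Apr 2020–Jun 2020: 2,532 litres + 28,147 litres + 18,525 litres = 49,204 litres (under)
May 2020–Jul 2020: 28,147 litres + 18,525 litres + 219,144 litres = 265,816 litres (over)
Jun 2020–Aug 2020: 18,525 litres + 219,144 litres + 69,643 litres = 307,312 litres (over)
Jul 2020–Sep 2020: 219,144 litres + 69,643 litres + 165,099 litres = 453,886 litres (over)
Aug 2020–Oct 2020: 69,643 litres + 165,099 litres + 23,470 litres = 258,212 litres (over)
Sep 2020–Nov 2020: 165,099 litres + 23,470 litres + 63,016 litres = 251,585 litres (over)
Oct 2020–Dec 2020: 23,470 litres + 63,016 litres + 1,346 litres = 87,832 litres (under)
Nov 2020–Jan 2021: 63,016 litres + 1,346 litres + 119,933 litres = 184,295 litres (under)
Dec 2020–Feb 2021: 1,346 litres + 119,933 litres + 148,403 litres = 269,682 litres (over)
Jan 2021–Mar 2021: 119,933 litres + 148,403 litres + 24,837 litres = 293,173 litres (over)
Feb 2021–Apr 2021: 148,403 litres + 24,837 litres + 10,756 litres = 183,996 litres (under)
Mar 2021–May 2021: 24,837 litres + 10,756 litres + 106,628 litres = 142,221 litres (under)
7 windows exceed the threshold.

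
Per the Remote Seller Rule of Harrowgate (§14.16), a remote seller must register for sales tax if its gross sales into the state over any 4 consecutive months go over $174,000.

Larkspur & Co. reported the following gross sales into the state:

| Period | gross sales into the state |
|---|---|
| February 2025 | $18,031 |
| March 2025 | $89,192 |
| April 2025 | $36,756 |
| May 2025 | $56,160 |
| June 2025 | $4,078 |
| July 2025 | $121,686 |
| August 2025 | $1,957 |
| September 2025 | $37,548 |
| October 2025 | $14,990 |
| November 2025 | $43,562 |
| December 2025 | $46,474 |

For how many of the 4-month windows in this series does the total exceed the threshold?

5

February 2025–May 2025: $18,031 + $89,192 + $36,756 + $56,160 = $200,139 (over)
March 2025–June 2025: $89,192 + $36,756 + $56,160 + $4,078 = $186,186 (over)
April 2025–July 2025: $36,756 + $56,160 + $4,078 + $121,686 = $218,680 (over)
May 2025–August 2025: $56,160 + $4,078 + $121,686 + $1,957 = $183,881 (over)
June 2025–September 2025: $4,078 + $121,686 + $1,957 + $37,548 = $165,269 (under)
July 2025–October 2025: $121,686 + $1,957 + $37,548 + $14,990 = $176,181 (over)
August 2025–November 2025: $1,957 + $37,548 + $14,990 + $43,562 = $98,057 (under)
September 2025–December 2025: $37,548 + $14,990 + $43,562 + $46,474 = $142,574 (under)
5 windows exceed the threshold.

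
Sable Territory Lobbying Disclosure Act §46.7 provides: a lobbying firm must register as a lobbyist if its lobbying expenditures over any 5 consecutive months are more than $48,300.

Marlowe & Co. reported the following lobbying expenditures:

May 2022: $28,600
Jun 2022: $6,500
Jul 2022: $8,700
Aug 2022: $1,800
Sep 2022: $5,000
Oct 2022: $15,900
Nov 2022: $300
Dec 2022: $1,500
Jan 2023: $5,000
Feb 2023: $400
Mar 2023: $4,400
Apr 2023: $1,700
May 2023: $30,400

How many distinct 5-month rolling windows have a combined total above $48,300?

1

May 2022–Sep 2022: $28,600 + $6,500 + $8,700 + $1,800 + $5,000 = $50,600 (over)
Jun 2022–Oct 2022: $6,500 + $8,700 + $1,800 + $5,000 + $15,900 = $37,900 (under)
Jul 2022–Nov 2022: $8,700 + $1,800 + $5,000 + $15,900 + $300 = $31,700 (under)
Aug 2022–Dec 2022: $1,800 + $5,000 + $15,900 + $300 + $1,500 = $24,500 (under)
Sep 2022–Jan 2023: $5,000 + $15,900 + $300 + $1,500 + $5,000 = $27,700 (under)
Oct 2022–Feb 2023: $15,900 + $300 + $1,500 + $5,000 + $400 = $23,100 (under)
Nov 2022–Mar 2023: $300 + $1,500 + $5,000 + $400 + $4,400 = $11,600 (under)
Dec 2022–Apr 2023: $1,500 + $5,000 + $400 + $4,400 + $1,700 = $13,000 (under)
Jan 2023–May 2023: $5,000 + $400 + $4,400 + $1,700 + $30,400 = $41,900 (under)
1 window exceeds the threshold.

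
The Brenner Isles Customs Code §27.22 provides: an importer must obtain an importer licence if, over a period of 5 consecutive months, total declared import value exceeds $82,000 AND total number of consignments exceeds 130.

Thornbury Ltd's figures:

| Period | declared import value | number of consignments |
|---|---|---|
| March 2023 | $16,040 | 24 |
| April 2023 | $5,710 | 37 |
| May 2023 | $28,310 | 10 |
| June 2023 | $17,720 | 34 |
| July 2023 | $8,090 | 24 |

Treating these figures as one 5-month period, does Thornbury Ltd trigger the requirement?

No

Total declared import value: $16,040 + $5,710 + $28,310 + $17,720 + $8,090 = $75,870 (≤ $82,000).
Total number of consignments: 24 + 37 + 10 + 34 + 24 = 129 (≤ 130).
The test is 'and': the rule requires both, and at least one is not exceeded.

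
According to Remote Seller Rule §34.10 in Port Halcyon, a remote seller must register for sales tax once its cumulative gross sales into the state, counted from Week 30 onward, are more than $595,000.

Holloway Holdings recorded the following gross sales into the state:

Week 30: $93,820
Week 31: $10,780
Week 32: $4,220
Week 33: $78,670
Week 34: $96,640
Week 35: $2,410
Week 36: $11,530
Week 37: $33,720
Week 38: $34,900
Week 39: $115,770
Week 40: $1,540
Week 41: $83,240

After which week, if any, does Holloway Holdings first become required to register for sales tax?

Through Week 30: $93,820
Through Week 31: $104,600
Through Week 32: $108,820
Through Week 33: $187,490
Through Week 34: $284,130
Through Week 35: $286,540
Through Week 36: $298,070
Through Week 37: $331,790
Through Week 38: $366,690
Through Week 39: $482,460
Through Week 40: $484,000
Through Week 41: $567,240
Final cumulative total $567,240 ≤ $595,000; the threshold is never exceeded.

Not triggered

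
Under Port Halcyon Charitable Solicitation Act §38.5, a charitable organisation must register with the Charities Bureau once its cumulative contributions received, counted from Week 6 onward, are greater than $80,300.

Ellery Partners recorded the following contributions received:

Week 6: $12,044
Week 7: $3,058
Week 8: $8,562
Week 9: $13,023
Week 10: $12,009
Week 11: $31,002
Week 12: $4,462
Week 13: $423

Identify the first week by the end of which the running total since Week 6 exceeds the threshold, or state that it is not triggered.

Through Week 6: $12,044
Through Week 7: $15,102
Through Week 8: $23,664
Through Week 9: $36,687
Through Week 10: $48,696
Through Week 11: $79,698
Through Week 12: $84,160 ← exceeds threshold

Week 12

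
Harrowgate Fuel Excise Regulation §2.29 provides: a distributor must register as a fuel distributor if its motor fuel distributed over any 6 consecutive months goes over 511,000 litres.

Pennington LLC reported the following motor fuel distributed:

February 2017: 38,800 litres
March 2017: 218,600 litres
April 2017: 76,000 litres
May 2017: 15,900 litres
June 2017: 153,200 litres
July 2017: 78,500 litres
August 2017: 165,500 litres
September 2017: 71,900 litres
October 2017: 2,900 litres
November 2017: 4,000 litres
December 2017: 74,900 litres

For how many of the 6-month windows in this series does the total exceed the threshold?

February 2017–July 2017: 38,800 litres + 218,600 litres + 76,000 litres + 15,900 litres + 153,200 litres + 78,500 litres = 581,000 litres (over)
March 2017–August 2017: 218,600 litres + 76,000 litres + 15,900 litres + 153,200 litres + 78,500 litres + 165,500 litres = 707,700 litres (over)
April 2017–September 2017: 76,000 litres + 15,900 litres + 153,200 litres + 78,500 litres + 165,500 litres + 71,900 litres = 561,000 litres (over)
May 2017–October 2017: 15,900 litres + 153,200 litres + 78,500 litres + 165,500 litres + 71,900 litres + 2,900 litres = 487,900 litres (under)
June 2017–November 2017: 153,200 litres + 78,500 litres + 165,500 litres + 71,900 litres + 2,900 litres + 4,000 litres = 476,000 litres (under)
July 2017–December 2017: 78,500 litres + 165,500 litres + 71,900 litres + 2,900 litres + 4,000 litres + 74,900 litres = 397,700 litres (under)
3 windows exceed the threshold.

3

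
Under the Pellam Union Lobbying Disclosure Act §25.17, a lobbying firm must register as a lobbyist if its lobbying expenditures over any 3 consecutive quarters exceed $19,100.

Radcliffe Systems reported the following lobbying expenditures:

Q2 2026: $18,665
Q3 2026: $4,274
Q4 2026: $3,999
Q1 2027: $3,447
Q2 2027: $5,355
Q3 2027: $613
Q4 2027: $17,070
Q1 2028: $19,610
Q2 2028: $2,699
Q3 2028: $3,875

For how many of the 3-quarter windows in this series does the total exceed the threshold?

5

Q2 2026–Q4 2026: $18,665 + $4,274 + $3,999 = $26,938 (over)
Q3 2026–Q1 2027: $4,274 + $3,999 + $3,447 = $11,720 (under)
Q4 2026–Q2 2027: $3,999 + $3,447 + $5,355 = $12,801 (under)
Q1 2027–Q3 2027: $3,447 + $5,355 + $613 = $9,415 (under)
Q2 2027–Q4 2027: $5,355 + $613 + $17,070 = $23,038 (over)
Q3 2027–Q1 2028: $613 + $17,070 + $19,610 = $37,293 (over)
Q4 2027–Q2 2028: $17,070 + $19,610 + $2,699 = $39,379 (over)
Q1 2028–Q3 2028: $19,610 + $2,699 + $3,875 = $26,184 (over)
5 windows exceed the threshold.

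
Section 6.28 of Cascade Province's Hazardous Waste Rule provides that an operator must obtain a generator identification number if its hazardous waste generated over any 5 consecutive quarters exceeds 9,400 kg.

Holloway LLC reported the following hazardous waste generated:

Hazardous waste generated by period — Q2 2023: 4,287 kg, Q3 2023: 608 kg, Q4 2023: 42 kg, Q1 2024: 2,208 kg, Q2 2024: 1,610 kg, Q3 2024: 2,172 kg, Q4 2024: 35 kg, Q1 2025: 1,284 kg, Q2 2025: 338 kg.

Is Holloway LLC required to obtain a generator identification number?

Q2 2023–Q2 2024: 4,287 kg + 608 kg + 42 kg + 2,208 kg + 1,610 kg = 8,755 kg (under)
Q3 2023–Q3 2024: 608 kg + 42 kg + 2,208 kg + 1,610 kg + 2,172 kg = 6,640 kg (under)
Q4 2023–Q4 2024: 42 kg + 2,208 kg + 1,610 kg + 2,172 kg + 35 kg = 6,067 kg (under)
Q1 2024–Q1 2025: 2,208 kg + 1,610 kg + 2,172 kg + 35 kg + 1,284 kg = 7,309 kg (under)
Q2 2024–Q2 2025: 1,610 kg + 2,172 kg + 35 kg + 1,284 kg + 338 kg = 5,439 kg (under)
No window exceeds 9,400 kg.

No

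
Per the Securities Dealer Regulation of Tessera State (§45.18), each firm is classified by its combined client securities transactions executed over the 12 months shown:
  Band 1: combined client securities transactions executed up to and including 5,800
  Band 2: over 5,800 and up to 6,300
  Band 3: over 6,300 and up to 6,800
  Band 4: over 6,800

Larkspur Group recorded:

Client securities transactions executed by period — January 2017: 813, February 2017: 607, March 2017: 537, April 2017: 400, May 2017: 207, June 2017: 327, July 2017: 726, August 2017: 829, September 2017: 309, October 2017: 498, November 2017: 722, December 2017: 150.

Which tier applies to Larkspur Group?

Combined client securities transactions executed: 813 + 607 + 537 + 400 + 207 + 327 + 726 + 829 + 309 + 498 + 722 + 150 = 6,125.
5,800 < 6,125 ≤ 6,300, so Band 2 applies.

Band 2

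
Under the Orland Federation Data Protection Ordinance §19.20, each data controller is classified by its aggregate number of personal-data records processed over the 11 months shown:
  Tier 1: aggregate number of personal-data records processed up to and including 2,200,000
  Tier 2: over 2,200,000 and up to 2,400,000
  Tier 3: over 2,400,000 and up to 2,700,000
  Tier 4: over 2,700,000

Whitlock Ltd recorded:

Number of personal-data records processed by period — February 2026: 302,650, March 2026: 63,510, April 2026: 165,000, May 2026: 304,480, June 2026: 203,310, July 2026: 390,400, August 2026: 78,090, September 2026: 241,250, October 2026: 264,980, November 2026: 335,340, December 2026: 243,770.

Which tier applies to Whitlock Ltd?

Aggregate number of personal-data records processed: 302,650 + 63,510 + 165,000 + 304,480 + 203,310 + 390,400 + 78,090 + 241,250 + 264,980 + 335,340 + 243,770 = 2,592,780.
2,400,000 < 2,592,780 ≤ 2,700,000, so Tier 3 applies.

Tier 3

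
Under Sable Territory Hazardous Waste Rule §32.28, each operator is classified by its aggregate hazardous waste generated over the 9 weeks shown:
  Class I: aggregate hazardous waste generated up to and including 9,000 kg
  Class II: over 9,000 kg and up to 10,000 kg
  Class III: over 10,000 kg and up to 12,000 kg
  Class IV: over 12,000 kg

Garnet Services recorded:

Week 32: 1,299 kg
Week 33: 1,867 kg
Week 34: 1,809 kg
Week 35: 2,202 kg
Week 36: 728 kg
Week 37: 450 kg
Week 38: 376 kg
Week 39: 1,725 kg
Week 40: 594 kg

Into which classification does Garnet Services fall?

Aggregate hazardous waste generated: 1,299 kg + 1,867 kg + 1,809 kg + 2,202 kg + 728 kg + 450 kg + 376 kg + 1,725 kg + 594 kg = 11,050 kg.
10,000 kg < 11,050 kg ≤ 12,000 kg, so Class III applies.

Class III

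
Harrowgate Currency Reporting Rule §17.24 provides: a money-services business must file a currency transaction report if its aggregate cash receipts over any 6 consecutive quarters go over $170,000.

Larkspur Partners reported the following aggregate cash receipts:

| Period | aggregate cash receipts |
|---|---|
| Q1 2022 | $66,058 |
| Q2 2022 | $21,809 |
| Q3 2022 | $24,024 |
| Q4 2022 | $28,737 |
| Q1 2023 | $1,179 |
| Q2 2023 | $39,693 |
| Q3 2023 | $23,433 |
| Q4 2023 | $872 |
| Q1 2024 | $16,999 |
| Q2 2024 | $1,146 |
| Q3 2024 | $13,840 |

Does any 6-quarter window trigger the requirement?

Q1 2022–Q2 2023: $66,058 + $21,809 + $24,024 + $28,737 + $1,179 + $39,693 = $181,500 (over)
Q2 2022–Q3 2023: $21,809 + $24,024 + $28,737 + $1,179 + $39,693 + $23,433 = $138,875 (under)
Q3 2022–Q4 2023: $24,024 + $28,737 + $1,179 + $39,693 + $23,433 + $872 = $117,938 (under)
Q4 2022–Q1 2024: $28,737 + $1,179 + $39,693 + $23,433 + $872 + $16,999 = $110,913 (under)
Q1 2023–Q2 2024: $1,179 + $39,693 + $23,433 + $872 + $16,999 + $1,146 = $83,322 (under)
Q2 2023–Q3 2024: $39,693 + $23,433 + $872 + $16,999 + $1,146 + $13,840 = $95,983 (under)
At least one window exceeds $170,000.

Yes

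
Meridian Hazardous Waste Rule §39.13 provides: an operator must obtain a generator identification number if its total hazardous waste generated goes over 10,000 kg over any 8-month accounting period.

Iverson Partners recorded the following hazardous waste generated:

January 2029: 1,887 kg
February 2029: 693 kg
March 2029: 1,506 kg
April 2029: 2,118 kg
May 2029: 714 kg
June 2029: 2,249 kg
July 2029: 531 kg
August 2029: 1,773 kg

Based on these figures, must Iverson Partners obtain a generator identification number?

Total hazardous waste generated: 1,887 kg + 693 kg + 1,506 kg + 2,118 kg + 714 kg + 2,249 kg + 531 kg + 1,773 kg = 11,471 kg.
11,471 kg > 10,000 kg, so the threshold is exceeded.

Yes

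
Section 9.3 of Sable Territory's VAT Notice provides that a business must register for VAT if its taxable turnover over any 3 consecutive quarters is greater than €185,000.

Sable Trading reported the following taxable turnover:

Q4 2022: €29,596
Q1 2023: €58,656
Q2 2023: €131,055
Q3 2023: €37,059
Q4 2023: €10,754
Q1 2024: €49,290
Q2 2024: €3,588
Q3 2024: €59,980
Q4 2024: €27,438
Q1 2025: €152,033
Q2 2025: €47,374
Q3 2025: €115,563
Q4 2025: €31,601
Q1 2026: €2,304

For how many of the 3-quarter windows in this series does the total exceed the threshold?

Q4 2022–Q2 2023: €29,596 + €58,656 + €131,055 = €219,307 (over)
Q1 2023–Q3 2023: €58,656 + €131,055 + €37,059 = €226,770 (over)
Q2 2023–Q4 2023: €131,055 + €37,059 + €10,754 = €178,868 (under)
Q3 2023–Q1 2024: €37,059 + €10,754 + €49,290 = €97,103 (under)
Q4 2023–Q2 2024: €10,754 + €49,290 + €3,588 = €63,632 (under)
Q1 2024–Q3 2024: €49,290 + €3,588 + €59,980 = €112,858 (under)
Q2 2024–Q4 2024: €3,588 + €59,980 + €27,438 = €91,006 (under)
Q3 2024–Q1 2025: €59,980 + €27,438 + €152,033 = €239,451 (over)
Q4 2024–Q2 2025: €27,438 + €152,033 + €47,374 = €226,845 (over)
Q1 2025–Q3 2025: €152,033 + €47,374 + €115,563 = €314,970 (over)
Q2 2025–Q4 2025: €47,374 + €115,563 + €31,601 = €194,538 (over)
Q3 2025–Q1 2026: €115,563 + €31,601 + €2,304 = €149,468 (under)
6 windows exceed the threshold.

6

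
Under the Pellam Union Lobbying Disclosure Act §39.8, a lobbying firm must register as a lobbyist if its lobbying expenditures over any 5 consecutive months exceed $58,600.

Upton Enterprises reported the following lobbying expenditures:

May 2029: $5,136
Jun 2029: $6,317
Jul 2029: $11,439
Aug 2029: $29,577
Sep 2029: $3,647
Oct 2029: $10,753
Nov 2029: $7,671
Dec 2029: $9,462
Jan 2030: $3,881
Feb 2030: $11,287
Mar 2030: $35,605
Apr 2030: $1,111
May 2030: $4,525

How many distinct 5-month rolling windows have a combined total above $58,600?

5

May 2029–Sep 2029: $5,136 + $6,317 + $11,439 + $29,577 + $3,647 = $56,116 (under)
Jun 2029–Oct 2029: $6,317 + $11,439 + $29,577 + $3,647 + $10,753 = $61,733 (over)
Jul 2029–Nov 2029: $11,439 + $29,577 + $3,647 + $10,753 + $7,671 = $63,087 (over)
Aug 2029–Dec 2029: $29,577 + $3,647 + $10,753 + $7,671 + $9,462 = $61,110 (over)
Sep 2029–Jan 2030: $3,647 + $10,753 + $7,671 + $9,462 + $3,881 = $35,414 (under)
Oct 2029–Feb 2030: $10,753 + $7,671 + $9,462 + $3,881 + $11,287 = $43,054 (under)
Nov 2029–Mar 2030: $7,671 + $9,462 + $3,881 + $11,287 + $35,605 = $67,906 (over)
Dec 2029–Apr 2030: $9,462 + $3,881 + $11,287 + $35,605 + $1,111 = $61,346 (over)
Jan 2030–May 2030: $3,881 + $11,287 + $35,605 + $1,111 + $4,525 = $56,409 (under)
5 windows exceed the threshold.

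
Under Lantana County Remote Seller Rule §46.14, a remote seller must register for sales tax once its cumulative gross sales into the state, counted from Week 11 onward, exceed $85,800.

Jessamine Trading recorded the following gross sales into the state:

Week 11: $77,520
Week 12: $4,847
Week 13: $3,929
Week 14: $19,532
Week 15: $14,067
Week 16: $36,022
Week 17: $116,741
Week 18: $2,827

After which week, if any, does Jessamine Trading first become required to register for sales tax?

Week 13

Through Week 11: $77,520
Through Week 12: $82,367
Through Week 13: $86,296 ← exceeds threshold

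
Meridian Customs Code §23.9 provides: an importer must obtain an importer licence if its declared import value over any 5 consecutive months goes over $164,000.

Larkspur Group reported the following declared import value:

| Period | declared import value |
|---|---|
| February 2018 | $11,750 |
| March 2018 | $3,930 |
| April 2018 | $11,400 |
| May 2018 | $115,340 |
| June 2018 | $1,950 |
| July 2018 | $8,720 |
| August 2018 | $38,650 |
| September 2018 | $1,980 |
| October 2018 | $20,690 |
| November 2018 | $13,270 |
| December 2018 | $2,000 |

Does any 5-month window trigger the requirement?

February 2018–June 2018: $11,750 + $3,930 + $11,400 + $115,340 + $1,950 = $144,370 (under)
March 2018–July 2018: $3,930 + $11,400 + $115,340 + $1,950 + $8,720 = $141,340 (under)
April 2018–August 2018: $11,400 + $115,340 + $1,950 + $8,720 + $38,650 = $176,060 (over)
May 2018–September 2018: $115,340 + $1,950 + $8,720 + $38,650 + $1,980 = $166,640 (over)
June 2018–October 2018: $1,950 + $8,720 + $38,650 + $1,980 + $20,690 = $71,990 (under)
July 2018–November 2018: $8,720 + $38,650 + $1,980 + $20,690 + $13,270 = $83,310 (under)
August 2018–December 2018: $38,650 + $1,980 + $20,690 + $13,270 + $2,000 = $76,590 (under)
At least one window exceeds $164,000.

Yes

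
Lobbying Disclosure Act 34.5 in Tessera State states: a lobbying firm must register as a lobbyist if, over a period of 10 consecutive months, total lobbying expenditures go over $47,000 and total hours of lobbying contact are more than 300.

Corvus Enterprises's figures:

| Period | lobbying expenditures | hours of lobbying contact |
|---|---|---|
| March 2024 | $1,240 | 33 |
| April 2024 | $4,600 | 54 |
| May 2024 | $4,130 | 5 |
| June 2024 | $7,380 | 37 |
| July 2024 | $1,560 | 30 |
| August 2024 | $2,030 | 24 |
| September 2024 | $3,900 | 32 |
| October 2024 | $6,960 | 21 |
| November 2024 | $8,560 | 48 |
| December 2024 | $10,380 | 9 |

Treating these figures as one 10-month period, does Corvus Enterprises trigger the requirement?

No

Total lobbying expenditures: $1,240 + $4,600 + $4,130 + $7,380 + $1,560 + $2,030 + $3,900 + $6,960 + $8,560 + $10,380 = $50,740 (> $47,000).
Total hours of lobbying contact: 33 + 54 + 5 + 37 + 30 + 24 + 32 + 21 + 48 + 9 = 293 (≤ 300).
The test is 'and': the rule requires both, and at least one is not exceeded.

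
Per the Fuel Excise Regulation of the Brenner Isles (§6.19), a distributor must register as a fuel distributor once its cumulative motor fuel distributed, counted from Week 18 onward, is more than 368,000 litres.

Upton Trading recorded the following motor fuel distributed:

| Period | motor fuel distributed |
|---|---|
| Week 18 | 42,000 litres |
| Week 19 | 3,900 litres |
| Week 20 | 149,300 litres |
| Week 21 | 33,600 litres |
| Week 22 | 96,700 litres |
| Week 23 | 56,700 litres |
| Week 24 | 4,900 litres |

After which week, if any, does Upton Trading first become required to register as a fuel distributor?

Through Week 18: 42,000 litres
Through Week 19: 45,900 litres
Through Week 20: 195,200 litres
Through Week 21: 228,800 litres
Through Week 22: 325,500 litres
Through Week 23: 382,200 litres ← exceeds threshold

Week 23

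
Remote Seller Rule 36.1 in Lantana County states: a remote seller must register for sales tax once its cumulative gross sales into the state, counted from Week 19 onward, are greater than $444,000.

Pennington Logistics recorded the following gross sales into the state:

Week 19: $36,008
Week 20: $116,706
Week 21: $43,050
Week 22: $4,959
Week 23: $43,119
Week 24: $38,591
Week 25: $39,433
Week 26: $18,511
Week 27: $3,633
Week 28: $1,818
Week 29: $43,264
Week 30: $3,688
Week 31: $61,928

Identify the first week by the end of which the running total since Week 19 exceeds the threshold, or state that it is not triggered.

Week 31

Through Week 19: $36,008
Through Week 20: $152,714
Through Week 21: $195,764
Through Week 22: $200,723
Through Week 23: $243,842
Through Week 24: $282,433
Through Week 25: $321,866
Through Week 26: $340,377
Through Week 27: $344,010
Through Week 28: $345,828
Through Week 29: $389,092
Through Week 30: $392,780
Through Week 31: $454,708 ← exceeds threshold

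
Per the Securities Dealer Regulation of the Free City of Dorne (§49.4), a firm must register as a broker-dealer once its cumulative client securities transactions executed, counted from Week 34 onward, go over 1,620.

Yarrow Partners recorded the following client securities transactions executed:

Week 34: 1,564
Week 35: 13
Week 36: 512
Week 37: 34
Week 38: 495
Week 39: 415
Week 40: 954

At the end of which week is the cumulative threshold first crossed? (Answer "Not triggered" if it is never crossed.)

Through Week 34: 1,564
Through Week 35: 1,577
Through Week 36: 2,089 ← exceeds threshold

Week 36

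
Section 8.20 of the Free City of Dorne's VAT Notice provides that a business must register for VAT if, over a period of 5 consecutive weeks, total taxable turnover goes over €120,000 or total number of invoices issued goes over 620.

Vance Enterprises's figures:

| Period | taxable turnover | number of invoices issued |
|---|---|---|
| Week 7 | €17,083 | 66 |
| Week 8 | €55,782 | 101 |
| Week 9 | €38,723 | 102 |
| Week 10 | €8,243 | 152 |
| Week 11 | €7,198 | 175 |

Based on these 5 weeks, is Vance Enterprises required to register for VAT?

Yes

Total taxable turnover: €17,083 + €55,782 + €38,723 + €8,243 + €7,198 = €127,029 (> €120,000).
Total number of invoices issued: 66 + 101 + 102 + 152 + 175 = 596 (≤ 620).
The test is 'or': at least one threshold is exceeded.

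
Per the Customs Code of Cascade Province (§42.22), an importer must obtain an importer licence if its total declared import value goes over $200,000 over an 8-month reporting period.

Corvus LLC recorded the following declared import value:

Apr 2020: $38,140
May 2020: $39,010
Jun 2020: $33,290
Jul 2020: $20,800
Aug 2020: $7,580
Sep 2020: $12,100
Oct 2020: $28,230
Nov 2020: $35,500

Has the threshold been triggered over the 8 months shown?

Yes

Total declared import value: $38,140 + $39,010 + $33,290 + $20,800 + $7,580 + $12,100 + $28,230 + $35,500 = $214,650.
$214,650 > $200,000, so the threshold is exceeded.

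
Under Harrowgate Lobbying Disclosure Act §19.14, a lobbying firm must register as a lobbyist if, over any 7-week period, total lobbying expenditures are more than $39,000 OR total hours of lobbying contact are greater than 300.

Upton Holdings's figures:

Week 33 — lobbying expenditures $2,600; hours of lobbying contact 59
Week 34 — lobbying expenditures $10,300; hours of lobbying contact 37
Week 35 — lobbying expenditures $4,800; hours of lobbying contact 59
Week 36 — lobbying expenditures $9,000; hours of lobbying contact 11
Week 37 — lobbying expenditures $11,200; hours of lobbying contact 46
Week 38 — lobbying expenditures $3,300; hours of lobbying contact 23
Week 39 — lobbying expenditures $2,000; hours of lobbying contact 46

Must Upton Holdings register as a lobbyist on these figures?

Yes

Total lobbying expenditures: $2,600 + $10,300 + $4,800 + $9,000 + $11,200 + $3,300 + $2,000 = $43,200 (> $39,000).
Total hours of lobbying contact: 59 + 37 + 59 + 11 + 46 + 23 + 46 = 281 (≤ 300).
The test is 'or': at least one threshold is exceeded.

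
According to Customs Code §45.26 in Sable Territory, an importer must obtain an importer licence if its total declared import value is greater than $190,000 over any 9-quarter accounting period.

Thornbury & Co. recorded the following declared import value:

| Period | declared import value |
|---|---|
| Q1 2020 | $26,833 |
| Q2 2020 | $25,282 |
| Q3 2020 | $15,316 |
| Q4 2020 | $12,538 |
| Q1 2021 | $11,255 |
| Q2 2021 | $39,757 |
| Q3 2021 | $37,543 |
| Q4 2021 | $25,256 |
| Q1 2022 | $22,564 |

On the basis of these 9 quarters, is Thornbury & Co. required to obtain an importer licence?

Yes

Total declared import value: $26,833 + $25,282 + $15,316 + $12,538 + $11,255 + $39,757 + $37,543 + $25,256 + $22,564 = $216,344.
$216,344 > $190,000, so the threshold is exceeded.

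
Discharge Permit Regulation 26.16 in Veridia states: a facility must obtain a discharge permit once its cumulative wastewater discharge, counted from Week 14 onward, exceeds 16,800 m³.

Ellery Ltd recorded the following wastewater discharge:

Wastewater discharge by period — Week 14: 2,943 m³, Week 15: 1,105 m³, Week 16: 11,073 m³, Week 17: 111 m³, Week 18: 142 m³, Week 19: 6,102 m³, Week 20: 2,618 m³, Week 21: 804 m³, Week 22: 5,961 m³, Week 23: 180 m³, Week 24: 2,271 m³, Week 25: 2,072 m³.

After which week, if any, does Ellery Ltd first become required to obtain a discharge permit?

Week 19

Through Week 14: 2,943 m³
Through Week 15: 4,048 m³
Through Week 16: 15,121 m³
Through Week 17: 15,232 m³
Through Week 18: 15,374 m³
Through Week 19: 21,476 m³ ← exceeds threshold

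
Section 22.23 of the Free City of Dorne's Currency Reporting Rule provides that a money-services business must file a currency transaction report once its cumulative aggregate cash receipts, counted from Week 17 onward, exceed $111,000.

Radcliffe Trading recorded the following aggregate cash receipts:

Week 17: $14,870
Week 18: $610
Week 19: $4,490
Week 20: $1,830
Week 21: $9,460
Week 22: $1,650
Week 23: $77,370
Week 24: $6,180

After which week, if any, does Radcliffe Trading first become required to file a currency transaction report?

Week 24

Through Week 17: $14,870
Through Week 18: $15,480
Through Week 19: $19,970
Through Week 20: $21,800
Through Week 21: $31,260
Through Week 22: $32,910
Through Week 23: $110,280
Through Week 24: $116,460 ← exceeds threshold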